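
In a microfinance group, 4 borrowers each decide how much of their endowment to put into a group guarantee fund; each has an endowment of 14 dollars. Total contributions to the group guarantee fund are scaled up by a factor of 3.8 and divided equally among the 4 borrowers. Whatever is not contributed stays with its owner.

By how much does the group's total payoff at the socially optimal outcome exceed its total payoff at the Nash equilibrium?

Each contributed unit returns 3.8/4 = 0.9500 to its contributor — below 1 — so contributing 0 is dominant for every player. At the Nash equilibrium everyone keeps their 14, and the group total is 4 × 14 = 56.
Each contributed unit returns 3.800 to the group as a whole (0.9500 to each of 4 players), which exceeds 1, so the social optimum is full contribution: group total = 3.800 × 56 = 212.80.
Efficiency loss = 212.80 − 56 = 156.80.

156.80 dollars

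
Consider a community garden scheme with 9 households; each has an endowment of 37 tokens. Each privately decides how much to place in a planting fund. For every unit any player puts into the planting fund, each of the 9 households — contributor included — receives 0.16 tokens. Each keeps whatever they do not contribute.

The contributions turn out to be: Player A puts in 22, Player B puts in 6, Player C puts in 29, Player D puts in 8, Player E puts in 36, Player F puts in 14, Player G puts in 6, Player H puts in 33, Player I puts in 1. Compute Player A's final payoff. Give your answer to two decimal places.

Total contributed: 22 + 6 + 29 + 8 + 36 + 14 + 6 + 33 + 1 = 155.
Each receives 0.16 × 155 = 24.80 from the planting fund.
Player A keeps 37 − 22 = 15, so Player A's payoff is 15 + 24.80 = 39.80.

39.80 tokens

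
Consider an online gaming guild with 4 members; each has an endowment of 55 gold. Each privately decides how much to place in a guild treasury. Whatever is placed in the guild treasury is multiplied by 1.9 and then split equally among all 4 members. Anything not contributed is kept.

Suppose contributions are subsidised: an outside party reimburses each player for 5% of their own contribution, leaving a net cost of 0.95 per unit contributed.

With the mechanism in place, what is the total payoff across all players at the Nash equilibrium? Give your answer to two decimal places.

220.00 gold

The effective private return is (1.9/4) / 0.95 = 0.5000, which is still under 1, so the mechanism doesn't change anyone's dominant strategy: zero contribution.
Everyone keeps their endowment and the group total is 4 × 55 = 220.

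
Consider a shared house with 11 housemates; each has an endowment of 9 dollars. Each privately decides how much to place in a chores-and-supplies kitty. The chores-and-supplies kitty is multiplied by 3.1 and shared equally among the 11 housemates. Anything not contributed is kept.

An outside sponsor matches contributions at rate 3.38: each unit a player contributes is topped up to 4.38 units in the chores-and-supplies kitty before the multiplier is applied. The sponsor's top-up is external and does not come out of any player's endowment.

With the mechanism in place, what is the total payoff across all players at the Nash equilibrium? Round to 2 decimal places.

Under the mechanism each unit contributed yields 3.1 × 4.38 / 11 = 1.2344 back to its contributor per unit of net cost, which exceeds 1, making full contribution the dominant choice for everyone.
At the Nash equilibrium everyone contributes 9. Group total payoff = 3.1 × 4.38 × 99 = 1344.22.

1344.22 dollars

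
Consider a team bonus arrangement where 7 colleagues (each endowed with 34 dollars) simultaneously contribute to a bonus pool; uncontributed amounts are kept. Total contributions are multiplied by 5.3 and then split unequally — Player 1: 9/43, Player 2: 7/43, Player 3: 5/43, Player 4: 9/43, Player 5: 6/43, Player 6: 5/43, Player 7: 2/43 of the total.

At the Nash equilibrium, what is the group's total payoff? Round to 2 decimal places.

Each unit j contributes comes back to j as 5.3 × (j's share), so j prefers to contribute only if that share exceeds 1/5.3 = 0.1887; otherwise keeping the unit dominates.
Player 1 and Player 4 are above the threshold, contributing 34 each; the remaining 5 contribute 0. Total contributed: 68.
The bonus pool pays out 5.3 × 68 = 360.40 in total (split across the unequal shares, but the aggregate is all that matters for the group sum).
The 5 free-riders keep 34 each, adding 170. Group total = 170 + 360.40 = 530.40.

530.40 dollars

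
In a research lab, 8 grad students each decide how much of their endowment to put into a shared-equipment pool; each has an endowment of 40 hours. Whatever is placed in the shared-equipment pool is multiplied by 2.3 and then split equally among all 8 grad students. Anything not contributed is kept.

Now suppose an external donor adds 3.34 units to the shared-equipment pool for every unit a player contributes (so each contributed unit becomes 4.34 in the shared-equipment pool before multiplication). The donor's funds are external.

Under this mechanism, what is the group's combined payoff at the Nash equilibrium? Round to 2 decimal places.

The effective private return per unit is now 2.3 × 4.34 / 8 = 1.2478 > 1, so every player's dominant strategy flips to full contribution.
At the Nash equilibrium everyone contributes 40. Group total payoff = 2.3 × 4.34 × 320 = 3194.24.

3194.24 hours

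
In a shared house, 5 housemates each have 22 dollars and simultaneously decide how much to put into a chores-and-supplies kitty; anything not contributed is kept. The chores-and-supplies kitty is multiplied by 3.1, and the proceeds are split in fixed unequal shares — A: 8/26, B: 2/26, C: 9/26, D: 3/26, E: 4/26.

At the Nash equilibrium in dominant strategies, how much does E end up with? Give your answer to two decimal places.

32.49 dollars

Player j's private return per contributed unit is 3.1 × (j's share). Contributing is weakly dominant for j when that share is at least 1/3.1 = 0.3226, and contributing 0 is dominant otherwise.
C alone (share 9/26) is above the threshold, contributing 22; the remaining 4 contribute 0. Total contributed: 22.
E keeps 22 and receives 3.1 × 22 × 4/26 = 10.49 from the chores-and-supplies kitty, for a payoff of 32.49.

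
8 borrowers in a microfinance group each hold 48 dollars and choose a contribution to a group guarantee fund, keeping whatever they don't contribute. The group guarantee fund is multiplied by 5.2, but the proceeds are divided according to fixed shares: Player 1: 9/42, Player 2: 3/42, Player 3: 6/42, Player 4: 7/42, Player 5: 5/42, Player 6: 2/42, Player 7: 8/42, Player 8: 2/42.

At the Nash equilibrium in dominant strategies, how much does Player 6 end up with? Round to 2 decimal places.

59.89 dollars

Player j's private return per contributed unit is 5.2 × (j's share). Contributing is weakly dominant for j when that share is at least 1/5.2 = 0.1923, and contributing 0 is dominant otherwise.
The only share above 0.1923 is Player 1's 9/42, contributing 48; the remaining 7 contribute 0. Total contributed: 48.
Player 6 keeps 48 and receives 5.2 × 48 × 2/42 = 11.89 from the group guarantee fund, for a payoff of 59.89.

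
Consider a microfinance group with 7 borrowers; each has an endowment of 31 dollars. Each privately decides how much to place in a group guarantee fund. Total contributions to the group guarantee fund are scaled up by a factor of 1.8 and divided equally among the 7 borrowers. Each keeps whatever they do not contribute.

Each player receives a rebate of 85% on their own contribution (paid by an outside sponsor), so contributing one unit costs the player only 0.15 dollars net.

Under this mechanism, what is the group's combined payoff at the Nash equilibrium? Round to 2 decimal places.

Under the mechanism each unit contributed yields (1.8/7) / 0.15 = 1.7143 back to its contributor per unit of net cost, which exceeds 1, making full contribution the dominant choice for everyone.
So the Nash equilibrium is full contribution by all 7; the group earns 7 × (31 × 0.85 + 1.8 × 31) = 575.05.

575.05 dollars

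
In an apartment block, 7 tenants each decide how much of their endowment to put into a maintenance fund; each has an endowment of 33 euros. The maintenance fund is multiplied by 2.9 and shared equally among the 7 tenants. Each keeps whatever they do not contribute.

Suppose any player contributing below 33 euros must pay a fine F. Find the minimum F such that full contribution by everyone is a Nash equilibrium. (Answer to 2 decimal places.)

19.33 euros

Given the others contribute fully, the best deviation is to contribute 0 (any partial contribution still incurs the fine and gives up units whose private return 0.4143 is below 1).
Deviating from 33 to 0 saves 33 euros but forfeits the deviator's share of the drop in the maintenance fund: 2.9/7 × 33 = 13.67.
So the deviation gain is 33 − 13.67 = 19.33, and the fine must be at least 19.33 euros to wipe it out.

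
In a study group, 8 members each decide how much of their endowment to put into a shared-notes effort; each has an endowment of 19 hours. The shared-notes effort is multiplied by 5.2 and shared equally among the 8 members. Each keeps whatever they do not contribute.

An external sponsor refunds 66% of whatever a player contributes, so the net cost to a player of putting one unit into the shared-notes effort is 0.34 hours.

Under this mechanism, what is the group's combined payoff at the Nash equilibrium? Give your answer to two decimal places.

890.72 hours

The effective private return per unit is now (5.2/8) / 0.34 = 1.9118 > 1, so every player's dominant strategy flips to full contribution.
So the Nash equilibrium is full contribution by all 8; the group earns 8 × (19 × 0.66 + 5.2 × 19) = 890.72.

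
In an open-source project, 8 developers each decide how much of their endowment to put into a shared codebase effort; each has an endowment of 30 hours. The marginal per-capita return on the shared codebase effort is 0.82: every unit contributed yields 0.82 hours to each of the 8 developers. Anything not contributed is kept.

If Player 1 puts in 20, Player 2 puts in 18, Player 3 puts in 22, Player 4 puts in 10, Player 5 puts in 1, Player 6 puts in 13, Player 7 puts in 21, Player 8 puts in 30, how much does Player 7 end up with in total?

Total contributed: 20 + 18 + 22 + 10 + 1 + 13 + 21 + 30 = 135.
Each receives 0.82 × 135 = 110.70 from the shared codebase effort.
Player 7 keeps 30 − 21 = 9, so Player 7's payoff is 9 + 110.70 = 119.70.

119.70 hours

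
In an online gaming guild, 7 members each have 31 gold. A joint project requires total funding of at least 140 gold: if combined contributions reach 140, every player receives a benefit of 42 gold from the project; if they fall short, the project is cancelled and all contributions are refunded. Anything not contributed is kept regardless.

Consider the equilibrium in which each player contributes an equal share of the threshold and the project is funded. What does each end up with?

Equal share of the threshold: 140/7 = 20.
At this profile no one gains by cutting their contribution: any cut drops the total below 140, the project is cancelled, contributions are refunded, and the deviator ends with 31, which is less than 31 − 20 + 42 = 53. Contributing more than 20 just wastes the excess. So contributing exactly 20 is a best response.
Each player's payoff: 31 − 20 + 42 = 53.

53 gold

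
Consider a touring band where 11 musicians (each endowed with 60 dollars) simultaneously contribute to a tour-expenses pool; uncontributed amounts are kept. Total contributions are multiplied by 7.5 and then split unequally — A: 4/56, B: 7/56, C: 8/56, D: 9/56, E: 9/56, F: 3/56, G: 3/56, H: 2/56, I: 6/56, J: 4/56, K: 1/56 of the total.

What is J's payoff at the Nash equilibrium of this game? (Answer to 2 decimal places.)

156.43 dollars

For player j, contributing a unit is worthwhile iff 7.5 × (j's share) ≥ 1, i.e. iff j's share is at least 0.1333.
C, D and E clear that bar, contributing 60 each; the remaining 8 contribute 0. Total contributed: 180.
J keeps 60 and receives 7.5 × 180 × 4/56 = 96.43 from the tour-expenses pool, for a payoff of 156.43.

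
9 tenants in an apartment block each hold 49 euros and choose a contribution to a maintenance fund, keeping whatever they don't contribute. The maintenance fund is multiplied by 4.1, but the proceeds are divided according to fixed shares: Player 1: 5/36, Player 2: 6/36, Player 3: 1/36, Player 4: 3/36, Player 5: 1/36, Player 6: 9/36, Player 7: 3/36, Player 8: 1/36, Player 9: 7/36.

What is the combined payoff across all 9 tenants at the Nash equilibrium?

592.90 euros

For player j, contributing a unit is worthwhile iff 4.1 × (j's share) ≥ 1, i.e. iff j's share is at least 0.2439.
Player 6 alone (share 9/36) is above the threshold, contributing 49; the remaining 8 contribute 0. Total contributed: 49.
The maintenance fund pays out 4.1 × 49 = 200.90 in total (split across the unequal shares, but the aggregate is all that matters for the group sum).
The 8 free-riders keep 49 each, adding 392. Group total = 392 + 200.90 = 592.90.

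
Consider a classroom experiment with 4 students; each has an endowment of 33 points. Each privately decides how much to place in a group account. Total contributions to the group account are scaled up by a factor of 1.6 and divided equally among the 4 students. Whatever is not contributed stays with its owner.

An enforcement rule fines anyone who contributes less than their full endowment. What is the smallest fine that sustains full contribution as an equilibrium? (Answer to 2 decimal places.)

Given the others contribute fully, the best deviation is to contribute 0 (any partial contribution still incurs the fine and gives up units whose private return 0.4000 is below 1).
Deviating from 33 to 0 saves 33 points but forfeits the deviator's share of the drop in the group account: 1.6/4 × 33 = 13.20.
So the deviation gain is 33 − 13.20 = 19.80, and the fine must be at least 19.80 points to wipe it out.

19.80 points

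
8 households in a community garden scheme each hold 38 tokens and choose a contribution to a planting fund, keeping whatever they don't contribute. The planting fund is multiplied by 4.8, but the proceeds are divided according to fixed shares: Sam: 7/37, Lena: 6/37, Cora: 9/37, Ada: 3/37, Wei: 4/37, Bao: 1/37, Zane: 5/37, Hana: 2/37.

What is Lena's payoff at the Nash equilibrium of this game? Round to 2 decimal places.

67.58 tokens

Each unit j contributes comes back to j as 4.8 × (j's share), so j prefers to contribute only if that share exceeds 1/4.8 = 0.2083; otherwise keeping the unit dominates.
Only Cora (9/37) clears that bar, contributing 38; the remaining 7 contribute 0. Total contributed: 38.
Lena keeps 38 and receives 4.8 × 38 × 6/37 = 29.58 from the planting fund, for a payoff of 67.58.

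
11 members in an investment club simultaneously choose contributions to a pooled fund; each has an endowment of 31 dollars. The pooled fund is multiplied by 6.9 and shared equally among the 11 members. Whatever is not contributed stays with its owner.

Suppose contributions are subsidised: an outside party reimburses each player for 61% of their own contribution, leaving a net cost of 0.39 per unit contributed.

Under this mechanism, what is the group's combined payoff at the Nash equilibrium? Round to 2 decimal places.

2560.91 dollars

Under the mechanism each unit contributed yields (6.9/11) / 0.39 = 1.6084 back to its contributor per unit of net cost, which exceeds 1, making full contribution the dominant choice for everyone.
At the Nash equilibrium everyone contributes 31. Group total payoff = 11 × (31 × 0.61 + 6.9 × 31) = 2560.91.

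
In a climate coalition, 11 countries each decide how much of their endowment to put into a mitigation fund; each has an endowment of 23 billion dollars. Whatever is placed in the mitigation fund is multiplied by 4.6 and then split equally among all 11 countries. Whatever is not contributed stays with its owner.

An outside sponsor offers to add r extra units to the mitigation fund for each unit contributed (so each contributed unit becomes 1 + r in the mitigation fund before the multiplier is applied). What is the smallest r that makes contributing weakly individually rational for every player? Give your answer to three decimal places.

1.391

With matching at rate r, one contributed unit becomes (1 + r) in the mitigation fund and returns 4.6 × (1 + r) / 11 to the contributor.
Setting this equal to 1: 1 + r = 11/4.6 = 2.3913.
So the minimum matching rate is r = 2.3913 − 1 = 1.391.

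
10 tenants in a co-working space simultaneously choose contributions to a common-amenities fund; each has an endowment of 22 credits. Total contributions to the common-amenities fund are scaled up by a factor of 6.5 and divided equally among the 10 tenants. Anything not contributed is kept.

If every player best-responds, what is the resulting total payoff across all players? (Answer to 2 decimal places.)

220.00 credits

Each contributed unit returns 6.5/10 = 0.6500 to its contributor — below 1 — so contributing 0 is dominant for every player. At the Nash equilibrium everyone keeps their 22, and the group total is 10 × 22 = 220.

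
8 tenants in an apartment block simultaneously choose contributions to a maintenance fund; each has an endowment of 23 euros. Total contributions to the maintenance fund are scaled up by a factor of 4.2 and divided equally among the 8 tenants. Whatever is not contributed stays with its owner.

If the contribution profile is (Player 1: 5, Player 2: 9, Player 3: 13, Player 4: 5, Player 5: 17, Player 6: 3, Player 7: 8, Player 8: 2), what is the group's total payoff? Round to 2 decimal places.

Total contributed: 5 + 9 + 13 + 5 + 17 + 3 + 8 + 2 = 62; total kept: 8 × 23 − 62 = 122.
The maintenance fund pays out 4.2 × 62 = 260.40 in aggregate.
Group total = 122 + 260.40 = 382.40.

382.40 euros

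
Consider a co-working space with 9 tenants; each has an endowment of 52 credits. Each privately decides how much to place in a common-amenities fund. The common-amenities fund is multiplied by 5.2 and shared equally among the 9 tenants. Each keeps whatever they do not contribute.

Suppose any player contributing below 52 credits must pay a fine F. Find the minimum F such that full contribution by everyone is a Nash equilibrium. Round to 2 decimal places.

21.96 credits

Given the others contribute fully, the best deviation is to contribute 0 (any partial contribution still incurs the fine and gives up units whose private return 0.5778 is below 1).
Deviating from 52 to 0 saves 52 credits but forfeits the deviator's share of the drop in the common-amenities fund: 5.2/9 × 52 = 30.04.
So the deviation gain is 52 − 30.04 = 21.96, and the fine must be at least 21.96 credits to wipe it out.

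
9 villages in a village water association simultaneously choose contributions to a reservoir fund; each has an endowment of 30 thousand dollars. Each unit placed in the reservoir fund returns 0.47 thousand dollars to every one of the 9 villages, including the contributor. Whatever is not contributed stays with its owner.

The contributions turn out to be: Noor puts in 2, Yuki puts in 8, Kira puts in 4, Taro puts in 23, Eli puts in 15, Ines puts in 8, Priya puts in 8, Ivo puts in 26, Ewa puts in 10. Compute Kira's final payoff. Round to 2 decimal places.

Total contributed: 2 + 8 + 4 + 23 + 15 + 8 + 8 + 26 + 10 = 104.
Each receives 0.47 × 104 = 48.88 from the reservoir fund.
Kira keeps 30 − 4 = 26, so Kira's payoff is 26 + 48.88 = 74.88.

74.88 thousand dollars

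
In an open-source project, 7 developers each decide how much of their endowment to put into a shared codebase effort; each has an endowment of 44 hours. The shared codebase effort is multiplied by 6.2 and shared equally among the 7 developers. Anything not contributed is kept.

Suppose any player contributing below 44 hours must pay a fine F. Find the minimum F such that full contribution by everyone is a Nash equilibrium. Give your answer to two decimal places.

Given the others contribute fully, the best deviation is to contribute 0 (any partial contribution still incurs the fine and gives up units whose private return 0.8857 is below 1).
Deviating from 44 to 0 saves 44 hours but forfeits the deviator's share of the drop in the shared codebase effort: 6.2/7 × 44 = 38.97.
So the deviation gain is 44 − 38.97 = 5.03, and the fine must be at least 5.03 hours to wipe it out.

5.03 hours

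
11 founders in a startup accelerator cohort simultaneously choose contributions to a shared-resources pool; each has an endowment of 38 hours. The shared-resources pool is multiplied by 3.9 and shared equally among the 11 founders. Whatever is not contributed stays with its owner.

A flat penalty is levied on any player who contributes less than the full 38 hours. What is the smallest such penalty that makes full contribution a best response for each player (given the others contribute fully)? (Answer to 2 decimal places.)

24.53 hours

Given the others contribute fully, the best deviation is to contribute 0 (any partial contribution still incurs the fine and gives up units whose private return 0.3545 is below 1).
Deviating from 38 to 0 saves 38 hours but forfeits the deviator's share of the drop in the shared-resources pool: 3.9/11 × 38 = 13.47.
So the deviation gain is 38 − 13.47 = 24.53, and the fine must be at least 24.53 hours to wipe it out.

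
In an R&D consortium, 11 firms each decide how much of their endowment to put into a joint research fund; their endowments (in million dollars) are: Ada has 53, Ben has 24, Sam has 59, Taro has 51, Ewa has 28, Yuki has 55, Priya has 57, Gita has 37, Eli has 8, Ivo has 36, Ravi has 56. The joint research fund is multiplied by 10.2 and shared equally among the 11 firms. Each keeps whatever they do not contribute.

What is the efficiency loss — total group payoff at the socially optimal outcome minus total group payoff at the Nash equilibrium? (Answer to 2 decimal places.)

4268.80 million dollars

The private return per contributed unit is 10.2/11 = 0.9273 < 1 for every player regardless of endowment, so the Nash equilibrium is zero contribution and the group total is Σ E_j = 53 + 24 + 59 + 51 + 28 + 55 + 57 + 37 + 8 + 36 + 56 = 464.
Each contributed unit returns 10.200 to the group, so the social optimum is full contribution by everyone: group total = 10.200 × 464 = 4732.80.
Efficiency loss = (10.200 − 1) × 464 = 4268.80.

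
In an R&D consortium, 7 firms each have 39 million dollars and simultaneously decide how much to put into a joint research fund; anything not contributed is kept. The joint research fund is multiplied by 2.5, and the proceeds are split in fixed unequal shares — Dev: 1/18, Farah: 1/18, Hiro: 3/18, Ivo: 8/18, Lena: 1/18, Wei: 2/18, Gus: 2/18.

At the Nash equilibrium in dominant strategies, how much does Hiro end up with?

55.25 million dollars

For player j, contributing a unit is worthwhile iff 2.5 × (j's share) ≥ 1, i.e. iff j's share is at least 0.4000.
Ivo alone (share 8/18) is above the threshold, contributing 39; the remaining 6 contribute 0. Total contributed: 39.
Hiro keeps 39 and receives 2.5 × 39 × 3/18 = 16.25 from the joint research fund, for a payoff of 55.25.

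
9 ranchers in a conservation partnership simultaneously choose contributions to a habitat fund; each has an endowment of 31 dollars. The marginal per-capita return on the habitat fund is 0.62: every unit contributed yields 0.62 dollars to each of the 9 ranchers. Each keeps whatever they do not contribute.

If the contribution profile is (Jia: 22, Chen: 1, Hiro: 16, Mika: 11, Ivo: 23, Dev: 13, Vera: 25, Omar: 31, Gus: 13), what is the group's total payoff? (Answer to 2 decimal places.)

988.90 dollars

Total contributed: 22 + 1 + 16 + 11 + 23 + 13 + 25 + 31 + 13 = 155; total kept: 9 × 31 − 155 = 124.
The habitat fund pays out 0.62 × 9 × 155 = 864.90 in aggregate.
Group total = 124 + 864.90 = 988.90.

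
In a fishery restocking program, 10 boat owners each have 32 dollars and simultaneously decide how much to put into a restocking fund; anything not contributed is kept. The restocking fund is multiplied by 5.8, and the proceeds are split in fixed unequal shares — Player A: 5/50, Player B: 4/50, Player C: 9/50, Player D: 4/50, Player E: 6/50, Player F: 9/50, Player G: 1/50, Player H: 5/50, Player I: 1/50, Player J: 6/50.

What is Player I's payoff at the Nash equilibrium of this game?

39.42 dollars

Each unit j contributes comes back to j as 5.8 × (j's share), so j prefers to contribute only if that share exceeds 1/5.8 = 0.1724; otherwise keeping the unit dominates.
Player C and Player F clear that bar, contributing 32 each; the remaining 8 contribute 0. Total contributed: 64.
Player I keeps 32 and receives 5.8 × 64 × 1/50 = 7.42 from the restocking fund, for a payoff of 39.42.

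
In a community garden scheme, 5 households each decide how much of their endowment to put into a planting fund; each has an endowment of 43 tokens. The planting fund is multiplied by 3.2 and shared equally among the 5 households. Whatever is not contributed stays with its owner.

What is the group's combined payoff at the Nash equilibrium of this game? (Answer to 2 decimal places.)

Each contributed unit returns 3.2/5 = 0.6400 to its contributor — below 1 — so contributing 0 is dominant for every player. At the Nash equilibrium everyone keeps their 43, and the group total is 5 × 43 = 215.

215.00 tokens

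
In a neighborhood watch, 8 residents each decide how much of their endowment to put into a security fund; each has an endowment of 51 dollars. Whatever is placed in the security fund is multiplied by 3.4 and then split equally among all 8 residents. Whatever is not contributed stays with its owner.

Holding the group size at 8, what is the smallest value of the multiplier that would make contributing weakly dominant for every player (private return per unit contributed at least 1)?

A contributed unit returns (multiplier)/8 to its contributor.
This reaches 1 exactly when the multiplier is 8.

8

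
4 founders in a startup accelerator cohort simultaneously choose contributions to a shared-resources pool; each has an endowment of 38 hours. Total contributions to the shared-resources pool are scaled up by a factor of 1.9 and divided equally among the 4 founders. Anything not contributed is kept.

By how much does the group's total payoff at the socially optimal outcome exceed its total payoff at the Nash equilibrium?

136.80 hours

Each contributed unit returns 1.9/4 = 0.4750 to its contributor — below 1 — so contributing 0 is dominant for every player. At the Nash equilibrium everyone keeps their 38, and the group total is 4 × 38 = 152.
Each contributed unit returns 1.900 to the group as a whole (0.4750 to each of 4 players), which exceeds 1, so the social optimum is full contribution: group total = 1.900 × 152 = 288.80.
Efficiency loss = 288.80 − 152 = 136.80.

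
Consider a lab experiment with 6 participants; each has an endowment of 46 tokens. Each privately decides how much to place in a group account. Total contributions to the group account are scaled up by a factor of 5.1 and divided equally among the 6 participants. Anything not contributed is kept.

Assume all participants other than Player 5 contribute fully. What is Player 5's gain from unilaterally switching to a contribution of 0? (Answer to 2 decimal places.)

Switching from a contribution of 46 to 0 lets Player 5 keep an extra 46 tokens, but lowers the group account by 46, which costs Player 5 their own share of that drop: 5.1/6 × 46 = 39.10.
Net gain = 46 − 39.10 = 6.90. The private return per contributed unit (0.8500) is below 1, so free-riding is indeed the best response regardless of what the others do.

6.90 tokens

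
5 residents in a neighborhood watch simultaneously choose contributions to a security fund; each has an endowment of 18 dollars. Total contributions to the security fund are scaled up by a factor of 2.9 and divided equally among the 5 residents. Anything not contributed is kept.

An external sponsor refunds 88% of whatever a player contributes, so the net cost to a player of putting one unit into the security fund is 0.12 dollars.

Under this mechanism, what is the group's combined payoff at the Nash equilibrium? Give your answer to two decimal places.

The effective private return per unit is now (2.9/5) / 0.12 = 4.8333 > 1, so every player's dominant strategy flips to full contribution.
At the Nash equilibrium everyone contributes 18. Group total payoff = 5 × (18 × 0.88 + 2.9 × 18) = 340.20.

340.20 dollars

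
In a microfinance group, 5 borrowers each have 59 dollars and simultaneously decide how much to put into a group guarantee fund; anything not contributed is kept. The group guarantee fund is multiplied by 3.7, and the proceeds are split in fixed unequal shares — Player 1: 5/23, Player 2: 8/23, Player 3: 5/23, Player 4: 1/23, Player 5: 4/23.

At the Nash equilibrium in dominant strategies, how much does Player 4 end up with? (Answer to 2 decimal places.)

68.49 dollars

For player j, contributing a unit is worthwhile iff 3.7 × (j's share) ≥ 1, i.e. iff j's share is at least 0.2703.
The only share above 0.2703 is Player 2's 8/23, contributing 59; the remaining 4 contribute 0. Total contributed: 59.
Player 4 keeps 59 and receives 3.7 × 59 × 1/23 = 9.49 from the group guarantee fund, for a payoff of 68.49.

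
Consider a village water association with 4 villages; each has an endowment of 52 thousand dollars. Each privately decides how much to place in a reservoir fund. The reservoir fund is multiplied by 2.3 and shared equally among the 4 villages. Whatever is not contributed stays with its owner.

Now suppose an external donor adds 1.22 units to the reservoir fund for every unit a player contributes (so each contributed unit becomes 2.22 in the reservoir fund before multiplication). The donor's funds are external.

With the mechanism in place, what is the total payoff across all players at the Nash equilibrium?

1062.05 thousand dollars

With the mechanism, a contributed unit returns 2.3 × 2.22 / 4 = 1.2765 per unit of net cost to the contributor — now above 1 — so contributing fully is weakly dominant for every player.
So the Nash equilibrium is full contribution by all 4; the group earns 2.3 × 2.22 × 208 = 1062.05.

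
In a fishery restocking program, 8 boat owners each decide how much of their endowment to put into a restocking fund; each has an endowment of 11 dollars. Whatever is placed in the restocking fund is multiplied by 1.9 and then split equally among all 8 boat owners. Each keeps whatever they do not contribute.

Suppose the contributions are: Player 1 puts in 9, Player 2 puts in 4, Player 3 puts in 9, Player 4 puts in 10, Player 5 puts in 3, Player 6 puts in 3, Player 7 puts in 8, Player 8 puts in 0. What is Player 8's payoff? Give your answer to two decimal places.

Total contributed: 9 + 4 + 9 + 10 + 3 + 3 + 8 + 0 = 46.
Each receives 1.9 × 46 / 8 = 10.93 from the restocking fund.
Player 8 keeps 11 − 0 = 11, so Player 8's payoff is 11 + 10.93 = 21.93.

21.93 dollars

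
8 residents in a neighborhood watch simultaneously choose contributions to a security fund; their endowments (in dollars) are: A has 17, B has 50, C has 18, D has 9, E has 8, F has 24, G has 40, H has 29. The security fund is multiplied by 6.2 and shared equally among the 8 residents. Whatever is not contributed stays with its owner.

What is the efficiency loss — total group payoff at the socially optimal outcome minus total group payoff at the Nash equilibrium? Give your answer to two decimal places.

The private return per contributed unit is 6.2/8 = 0.7750 < 1 for every player regardless of endowment, so the Nash equilibrium is zero contribution and the group total is Σ E_j = 17 + 50 + 18 + 9 + 8 + 24 + 40 + 29 = 195.
Each contributed unit returns 6.200 to the group, so the social optimum is full contribution by everyone: group total = 6.200 × 195 = 1209.00.
Efficiency loss = (6.200 − 1) × 195 = 1014.00.

1014.00 dollars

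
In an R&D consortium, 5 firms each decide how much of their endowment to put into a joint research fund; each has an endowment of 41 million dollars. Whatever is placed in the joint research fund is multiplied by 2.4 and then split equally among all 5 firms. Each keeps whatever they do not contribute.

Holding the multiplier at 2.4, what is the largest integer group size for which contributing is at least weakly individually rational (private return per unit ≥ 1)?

2

Private return per unit is 2.4/(group size), which is ≥ 1 whenever the group size is ≤ 2.4.
The largest such integer is 2.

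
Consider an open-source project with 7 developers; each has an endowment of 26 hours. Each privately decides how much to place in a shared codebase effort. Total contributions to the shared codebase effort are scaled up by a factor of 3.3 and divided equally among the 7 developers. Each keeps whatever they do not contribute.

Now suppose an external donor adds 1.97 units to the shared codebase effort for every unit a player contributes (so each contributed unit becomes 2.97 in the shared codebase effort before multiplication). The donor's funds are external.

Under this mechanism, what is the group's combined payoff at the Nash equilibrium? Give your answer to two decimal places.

The effective private return per unit is now 3.3 × 2.97 / 7 = 1.4001 > 1, so every player's dominant strategy flips to full contribution.
At the Nash equilibrium everyone contributes 26. Group total payoff = 3.3 × 2.97 × 182 = 1783.78.

1783.78 hours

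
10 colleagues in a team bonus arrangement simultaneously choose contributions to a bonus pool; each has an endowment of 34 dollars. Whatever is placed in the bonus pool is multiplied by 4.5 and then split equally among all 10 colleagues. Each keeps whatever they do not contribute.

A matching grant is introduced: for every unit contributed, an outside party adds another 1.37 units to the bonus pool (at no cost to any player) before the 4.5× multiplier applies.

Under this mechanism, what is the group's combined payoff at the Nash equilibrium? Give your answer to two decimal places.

3626.10 dollars

Under the mechanism each unit contributed yields 4.5 × 2.37 / 10 = 1.0665 back to its contributor per unit of net cost, which exceeds 1, making full contribution the dominant choice for everyone.
At the Nash equilibrium everyone contributes 34. Group total payoff = 4.5 × 2.37 × 340 = 3626.10.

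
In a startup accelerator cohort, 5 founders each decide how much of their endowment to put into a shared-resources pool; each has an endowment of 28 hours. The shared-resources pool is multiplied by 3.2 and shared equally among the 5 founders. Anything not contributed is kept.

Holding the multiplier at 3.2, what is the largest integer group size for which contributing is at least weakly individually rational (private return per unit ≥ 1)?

Private return per unit is 3.2/(group size), which is ≥ 1 whenever the group size is ≤ 3.2.
The largest such integer is 3.

3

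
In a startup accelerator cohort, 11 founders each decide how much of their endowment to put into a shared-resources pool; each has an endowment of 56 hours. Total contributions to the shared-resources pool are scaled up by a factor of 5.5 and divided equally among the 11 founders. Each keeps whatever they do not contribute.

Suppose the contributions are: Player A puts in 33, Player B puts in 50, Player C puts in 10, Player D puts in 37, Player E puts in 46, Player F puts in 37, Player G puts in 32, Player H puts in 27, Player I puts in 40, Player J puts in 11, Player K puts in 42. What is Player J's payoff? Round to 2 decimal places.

Total contributed: 33 + 50 + 10 + 37 + 46 + 37 + 32 + 27 + 40 + 11 + 42 = 365.
Each receives 5.5 × 365 / 11 = 182.50 from the shared-resources pool.
Player J keeps 56 − 11 = 45, so Player J's payoff is 45 + 182.50 = 227.50.

227.50 hours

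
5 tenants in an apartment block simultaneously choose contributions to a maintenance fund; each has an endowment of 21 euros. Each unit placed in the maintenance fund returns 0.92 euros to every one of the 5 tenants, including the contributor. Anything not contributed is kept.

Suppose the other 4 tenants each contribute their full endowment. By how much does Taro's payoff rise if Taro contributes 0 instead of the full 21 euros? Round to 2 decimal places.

1.68 euros

Switching from a contribution of 21 to 0 lets Taro keep an extra 21 euros, but lowers the maintenance fund by 21, which costs Taro their own share of that drop: 0.92 × 21 = 19.32.
Net gain = 21 − 19.32 = 1.68. The private return per contributed unit (0.92) is below 1, so free-riding is indeed the best response regardless of what the others do.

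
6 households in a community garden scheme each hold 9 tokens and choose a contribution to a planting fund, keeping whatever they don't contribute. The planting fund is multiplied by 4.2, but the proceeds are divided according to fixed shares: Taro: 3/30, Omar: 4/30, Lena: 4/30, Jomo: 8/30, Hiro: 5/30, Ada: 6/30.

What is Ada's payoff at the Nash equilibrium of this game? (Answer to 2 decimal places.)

16.56 tokens

A player with share s gets back 4.2·s per unit contributed, so full contribution is dominant for anyone with s > 1/4.2 = 0.2381 and zero contribution is dominant for anyone below.
Jomo alone (share 8/30) is above the threshold, contributing 9; the remaining 5 contribute 0. Total contributed: 9.
Ada keeps 9 and receives 4.2 × 9 × 6/30 = 7.56 from the planting fund, for a payoff of 16.56.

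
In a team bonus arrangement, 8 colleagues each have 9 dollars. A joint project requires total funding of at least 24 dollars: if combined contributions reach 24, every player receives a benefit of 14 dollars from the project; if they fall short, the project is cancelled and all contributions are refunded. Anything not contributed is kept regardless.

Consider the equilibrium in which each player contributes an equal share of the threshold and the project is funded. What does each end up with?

20 dollars

Equal share of the threshold: 24/8 = 3.
At this profile no one gains by cutting their contribution: any cut drops the total below 24, the project is cancelled, contributions are refunded, and the deviator ends with 9, which is less than 9 − 3 + 14 = 20. Contributing more than 3 just wastes the excess. So contributing exactly 3 is a best response.
Each player's payoff: 9 − 3 + 14 = 20.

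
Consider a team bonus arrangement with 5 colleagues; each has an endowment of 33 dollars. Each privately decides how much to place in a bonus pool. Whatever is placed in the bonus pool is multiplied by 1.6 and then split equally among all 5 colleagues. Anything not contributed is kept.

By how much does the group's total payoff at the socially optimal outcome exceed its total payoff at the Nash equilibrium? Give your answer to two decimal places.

99.00 dollars

Each contributed unit returns 1.6/5 = 0.3200 to its contributor — below 1 — so contributing 0 is dominant for every player. At the Nash equilibrium everyone keeps their 33, and the group total is 5 × 33 = 165.
Each contributed unit returns 1.600 to the group as a whole (0.3200 to each of 5 players), which exceeds 1, so the social optimum is full contribution: group total = 1.600 × 165 = 264.00.
Efficiency loss = 264.00 − 165 = 99.00.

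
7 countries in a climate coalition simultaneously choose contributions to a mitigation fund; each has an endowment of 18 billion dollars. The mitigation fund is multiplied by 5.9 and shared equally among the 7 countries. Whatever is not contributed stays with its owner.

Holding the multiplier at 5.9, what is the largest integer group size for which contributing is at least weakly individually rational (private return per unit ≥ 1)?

5

Private return per unit is 5.9/(group size), which is ≥ 1 whenever the group size is ≤ 5.9.
The largest such integer is 5.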